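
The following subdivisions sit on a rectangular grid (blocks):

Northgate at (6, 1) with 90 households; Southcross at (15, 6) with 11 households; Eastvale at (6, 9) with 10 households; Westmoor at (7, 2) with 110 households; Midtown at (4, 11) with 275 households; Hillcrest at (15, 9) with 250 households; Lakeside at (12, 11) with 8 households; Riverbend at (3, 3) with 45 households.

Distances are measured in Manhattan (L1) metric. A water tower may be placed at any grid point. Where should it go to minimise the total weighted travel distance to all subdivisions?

Manhattan distance separates: Σwᵢ(|x−xᵢ|+|y−yᵢ|) = Σwᵢ|x−xᵢ| + Σwᵢ|y−yᵢ|, so x and y are optimised independently as 1-D weighted medians.
Total weight W = 799; half = 399.5.
x-coordinate, sorted with cumulative weight:
  x=3 (Riverbend, w=45) cum 45
  x=4 (Midtown, w=275) cum 320
  x=6 (Northgate, w=90) cum 410  ← median
  x=6 (Eastvale, w=10) cum 420
  x=7 (Westmoor, w=110) cum 530
  x=12 (Lakeside, w=8) cum 538
  x=15 (Southcross, w=11) cum 549
  x=15 (Hillcrest, w=250) cum 799
⇒ x* = 6
y-coordinate, sorted with cumulative weight:
  y=1 (Northgate, w=90) cum 90
  y=2 (Westmoor, w=110) cum 200
  y=3 (Riverbend, w=45) cum 245
  y=6 (Southcross, w=11) cum 256
  y=9 (Eastvale, w=10) cum 266
  y=9 (Hillcrest, w=250) cum 516  ← median
  y=11 (Midtown, w=275) cum 791
  y=11 (Lakeside, w=8) cum 799
⇒ y* = 9

(6, 9)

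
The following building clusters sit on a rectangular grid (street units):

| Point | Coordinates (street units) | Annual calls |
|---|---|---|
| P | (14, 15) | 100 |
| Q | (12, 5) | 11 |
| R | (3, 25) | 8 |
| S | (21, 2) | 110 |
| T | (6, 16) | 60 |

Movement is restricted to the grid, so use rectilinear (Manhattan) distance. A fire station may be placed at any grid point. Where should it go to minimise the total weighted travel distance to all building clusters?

(14, 15)

Manhattan distance separates: Σwᵢ(|x−xᵢ|+|y−yᵢ|) = Σwᵢ|x−xᵢ| + Σwᵢ|y−yᵢ|, so x and y are optimised independently as 1-D weighted medians.
Total weight W = 289; half = 144.5.
x-coordinate, sorted with cumulative weight:
  x=3 (R, w=8) cum 8
  x=6 (T, w=60) cum 68
  x=12 (Q, w=11) cum 79
  x=14 (P, w=100) cum 179  ← median
  x=21 (S, w=110) cum 289
⇒ x* = 14
y-coordinate, sorted with cumulative weight:
  y=2 (S, w=110) cum 110
  y=5 (Q, w=11) cum 121
  y=15 (P, w=100) cum 221  ← median
  y=16 (T, w=60) cum 281
  y=25 (R, w=8) cum 289
⇒ y* = 15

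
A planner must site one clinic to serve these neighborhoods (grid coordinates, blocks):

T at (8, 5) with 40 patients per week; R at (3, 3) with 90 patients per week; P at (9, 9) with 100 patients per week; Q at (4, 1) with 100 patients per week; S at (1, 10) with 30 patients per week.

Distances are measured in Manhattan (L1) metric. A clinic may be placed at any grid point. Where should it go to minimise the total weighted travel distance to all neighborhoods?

Manhattan distance separates: Σwᵢ(|x−xᵢ|+|y−yᵢ|) = Σwᵢ|x−xᵢ| + Σwᵢ|y−yᵢ|, so x and y are optimised independently as 1-D weighted medians.
Total weight W = 360; half = 180.
x-coordinate, sorted with cumulative weight:
  x=1 (S, w=30) cum 30
  x=3 (R, w=90) cum 120
  x=4 (Q, w=100) cum 220  ← median
  x=8 (T, w=40) cum 260
  x=9 (P, w=100) cum 360
⇒ x* = 4
y-coordinate, sorted with cumulative weight:
  y=1 (Q, w=100) cum 100
  y=3 (R, w=90) cum 190  ← median
  y=5 (T, w=40) cum 230
  y=9 (P, w=100) cum 330
  y=10 (S, w=30) cum 360
⇒ y* = 3

(4, 3)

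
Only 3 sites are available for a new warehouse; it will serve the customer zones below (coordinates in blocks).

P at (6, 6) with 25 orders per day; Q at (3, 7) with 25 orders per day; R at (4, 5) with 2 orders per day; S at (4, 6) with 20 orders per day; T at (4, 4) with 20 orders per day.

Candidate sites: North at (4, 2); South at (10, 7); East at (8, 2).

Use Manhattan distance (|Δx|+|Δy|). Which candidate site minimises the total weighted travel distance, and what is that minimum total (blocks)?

North, total 426 blocks

Total weighted distance at each candidate:
  North (4, 2): total = 426
  South (10, 7): total = 636
  East (8, 2): total = 694
Minimum is at North with total 426 blocks.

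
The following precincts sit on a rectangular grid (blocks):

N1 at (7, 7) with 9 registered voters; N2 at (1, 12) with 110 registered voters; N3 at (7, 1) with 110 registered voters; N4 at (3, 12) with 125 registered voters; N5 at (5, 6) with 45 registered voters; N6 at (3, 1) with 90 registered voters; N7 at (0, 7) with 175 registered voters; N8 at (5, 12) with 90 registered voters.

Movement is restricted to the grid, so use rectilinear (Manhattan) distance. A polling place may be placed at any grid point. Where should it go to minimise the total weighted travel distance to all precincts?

Manhattan distance separates: Σwᵢ(|x−xᵢ|+|y−yᵢ|) = Σwᵢ|x−xᵢ| + Σwᵢ|y−yᵢ|, so x and y are optimised independently as 1-D weighted medians.
Total weight W = 754; half = 377.
x-coordinate, sorted with cumulative weight:
  x=0 (N7, w=175) cum 175
  x=1 (N2, w=110) cum 285
  x=3 (N4, w=125) cum 410  ← median
  x=3 (N6, w=90) cum 500
  x=5 (N5, w=45) cum 545
  x=5 (N8, w=90) cum 635
  x=7 (N1, w=9) cum 644
  x=7 (N3, w=110) cum 754
⇒ x* = 3
y-coordinate, sorted with cumulative weight:
  y=1 (N3, w=110) cum 110
  y=1 (N6, w=90) cum 200
  y=6 (N5, w=45) cum 245
  y=7 (N1, w=9) cum 254
  y=7 (N7, w=175) cum 429  ← median
  y=12 (N2, w=110) cum 539
  y=12 (N4, w=125) cum 664
  y=12 (N8, w=90) cum 754
⇒ y* = 7

(3, 7)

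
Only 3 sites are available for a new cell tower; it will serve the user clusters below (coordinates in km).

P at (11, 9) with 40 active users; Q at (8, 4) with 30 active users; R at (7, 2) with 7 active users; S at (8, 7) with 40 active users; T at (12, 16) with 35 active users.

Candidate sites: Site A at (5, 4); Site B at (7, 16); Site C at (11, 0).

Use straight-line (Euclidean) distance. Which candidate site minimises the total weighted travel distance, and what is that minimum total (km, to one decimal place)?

Total weighted distance at each candidate:
  Site A (5, 4): total = 1078.2
  Site B (7, 16): total = 1319.0
  Site C (11, 0): total = 1407.0
Minimum is at Site A with total 1078.2 km.

Site A, total 1078.2 km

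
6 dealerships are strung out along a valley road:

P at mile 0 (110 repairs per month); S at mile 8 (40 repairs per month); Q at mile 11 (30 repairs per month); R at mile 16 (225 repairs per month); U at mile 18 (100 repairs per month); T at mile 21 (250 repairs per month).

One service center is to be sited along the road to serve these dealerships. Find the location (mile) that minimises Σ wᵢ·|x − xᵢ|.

For a sum of weighted absolute distances on a line, the optimum is the weighted median (not the mean). Total weight W = 755; half-weight = 377.5.
Sort by position and accumulate weight:
  mile 0 (P, w=110) → cum 110
  mile 8 (S, w=40) → cum 150
  mile 11 (Q, w=30) → cum 180
  mile 16 (R, w=225) → cum 405  ≥ 377.5 → median here
  mile 18 (U, w=100) → cum 505
  mile 21 (T, w=250) → cum 755
Optimal location: mile 16.

x = 16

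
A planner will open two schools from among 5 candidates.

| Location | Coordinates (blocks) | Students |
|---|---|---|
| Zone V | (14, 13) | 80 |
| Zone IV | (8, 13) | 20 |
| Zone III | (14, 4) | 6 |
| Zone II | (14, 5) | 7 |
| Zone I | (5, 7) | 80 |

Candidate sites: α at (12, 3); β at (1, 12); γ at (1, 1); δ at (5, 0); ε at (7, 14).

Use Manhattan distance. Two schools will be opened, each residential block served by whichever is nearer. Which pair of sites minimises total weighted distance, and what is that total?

Evaluate every pair (each demand assigned to the nearer of the two):
  {δ, ε}: total = 1416
  {α, ε}: total = 1446
  {γ, ε}: total = 1608
  {β, ε}: total = 1614
  {α, δ}: total = 1846
  {α, β}: total = 1886
  {β, δ}: total = 2016
  {α, γ}: total = 2086
  {β, γ}: total = 2215
  {γ, δ}: total = 2816
Best pair: {δ, ε} with total 1416.

{δ, ε}, total 1416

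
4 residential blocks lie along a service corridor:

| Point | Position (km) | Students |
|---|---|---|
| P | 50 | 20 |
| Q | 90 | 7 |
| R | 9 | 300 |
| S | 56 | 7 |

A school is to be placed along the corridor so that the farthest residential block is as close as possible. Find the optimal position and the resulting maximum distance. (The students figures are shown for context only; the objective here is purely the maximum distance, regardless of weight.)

location 49.5, max distance 40.5

The 1-center on a line is the midpoint of the two extreme points: leftmost at 9, rightmost at 90.
Optimal location = (9 + 90)/2 = 49.5; maximum distance = (90 − 9)/2 = 40.5.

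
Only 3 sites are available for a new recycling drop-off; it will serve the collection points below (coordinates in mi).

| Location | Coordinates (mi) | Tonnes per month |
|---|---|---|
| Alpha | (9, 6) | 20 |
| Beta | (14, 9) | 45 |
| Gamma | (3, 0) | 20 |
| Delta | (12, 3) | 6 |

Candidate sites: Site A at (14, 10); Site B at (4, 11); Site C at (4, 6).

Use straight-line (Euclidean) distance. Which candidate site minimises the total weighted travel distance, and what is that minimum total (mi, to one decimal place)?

Total weighted distance at each candidate:
  Site A (14, 10): total = 514.1
  Site B (4, 11): total = 889.1
  Site C (4, 6): total = 742.7
Minimum is at Site A with total 514.1 mi.

Site A, total 514.1 mi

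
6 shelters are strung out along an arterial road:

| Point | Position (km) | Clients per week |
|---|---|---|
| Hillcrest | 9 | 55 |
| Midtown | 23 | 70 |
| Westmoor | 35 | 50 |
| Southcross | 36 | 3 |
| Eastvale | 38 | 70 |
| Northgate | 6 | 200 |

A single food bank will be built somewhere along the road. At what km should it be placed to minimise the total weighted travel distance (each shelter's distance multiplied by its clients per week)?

For a sum of weighted absolute distances on a line, the optimum is the weighted median (not the mean). Total weight W = 448; half-weight = 224.
Sort by position and accumulate weight:
  km 6 (Northgate, w=200) → cum 200
  km 9 (Hillcrest, w=55) → cum 255  ≥ 224 → median here
  km 23 (Midtown, w=70) → cum 325
  km 35 (Westmoor, w=50) → cum 375
  km 36 (Southcross, w=3) → cum 378
  km 38 (Eastvale, w=70) → cum 448
Optimal location: km 9.

x = 9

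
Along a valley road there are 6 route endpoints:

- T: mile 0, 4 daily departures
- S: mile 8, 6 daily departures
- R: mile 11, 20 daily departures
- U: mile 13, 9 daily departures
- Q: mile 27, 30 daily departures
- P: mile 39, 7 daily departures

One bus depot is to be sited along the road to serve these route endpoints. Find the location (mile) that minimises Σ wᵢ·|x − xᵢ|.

For a sum of weighted absolute distances on a line, the optimum is the weighted median (not the mean). Total weight W = 76; half-weight = 38.
Sort by position and accumulate weight:
  mile 0 (T, w=4) → cum 4
  mile 8 (S, w=6) → cum 10
  mile 11 (R, w=20) → cum 30
  mile 13 (U, w=9) → cum 39  ≥ 38 → median here
  mile 27 (Q, w=30) → cum 69
  mile 39 (P, w=7) → cum 76
Optimal location: mile 13.

x = 13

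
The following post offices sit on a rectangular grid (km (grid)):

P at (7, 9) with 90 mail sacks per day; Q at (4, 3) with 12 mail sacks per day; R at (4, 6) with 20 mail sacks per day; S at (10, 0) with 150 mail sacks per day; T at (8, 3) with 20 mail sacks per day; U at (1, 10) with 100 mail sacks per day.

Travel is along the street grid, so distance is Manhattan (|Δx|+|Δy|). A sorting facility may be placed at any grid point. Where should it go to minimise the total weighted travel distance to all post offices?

(7, 6)

Manhattan distance separates: Σwᵢ(|x−xᵢ|+|y−yᵢ|) = Σwᵢ|x−xᵢ| + Σwᵢ|y−yᵢ|, so x and y are optimised independently as 1-D weighted medians.
Total weight W = 392; half = 196.
x-coordinate, sorted with cumulative weight:
  x=1 (U, w=100) cum 100
  x=4 (Q, w=12) cum 112
  x=4 (R, w=20) cum 132
  x=7 (P, w=90) cum 222  ← median
  x=8 (T, w=20) cum 242
  x=10 (S, w=150) cum 392
⇒ x* = 7
y-coordinate, sorted with cumulative weight:
  y=0 (S, w=150) cum 150
  y=3 (Q, w=12) cum 162
  y=3 (T, w=20) cum 182
  y=6 (R, w=20) cum 202  ← median
  y=9 (P, w=90) cum 292
  y=10 (U, w=100) cum 392
⇒ y* = 6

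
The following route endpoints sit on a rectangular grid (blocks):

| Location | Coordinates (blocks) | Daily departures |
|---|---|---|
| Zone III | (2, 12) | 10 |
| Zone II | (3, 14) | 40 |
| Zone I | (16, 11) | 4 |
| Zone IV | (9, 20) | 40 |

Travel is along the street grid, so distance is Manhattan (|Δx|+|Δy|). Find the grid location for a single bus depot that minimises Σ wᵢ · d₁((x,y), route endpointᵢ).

Manhattan distance separates: Σwᵢ(|x−xᵢ|+|y−yᵢ|) = Σwᵢ|x−xᵢ| + Σwᵢ|y−yᵢ|, so x and y are optimised independently as 1-D weighted medians.
Total weight W = 94; half = 47.
x-coordinate, sorted with cumulative weight:
  x=2 (Zone III, w=10) cum 10
  x=3 (Zone II, w=40) cum 50  ← median
  x=9 (Zone IV, w=40) cum 90
  x=16 (Zone I, w=4) cum 94
⇒ x* = 3
y-coordinate, sorted with cumulative weight:
  y=11 (Zone I, w=4) cum 4
  y=12 (Zone III, w=10) cum 14
  y=14 (Zone II, w=40) cum 54  ← median
  y=20 (Zone IV, w=40) cum 94
⇒ y* = 14

(3, 14)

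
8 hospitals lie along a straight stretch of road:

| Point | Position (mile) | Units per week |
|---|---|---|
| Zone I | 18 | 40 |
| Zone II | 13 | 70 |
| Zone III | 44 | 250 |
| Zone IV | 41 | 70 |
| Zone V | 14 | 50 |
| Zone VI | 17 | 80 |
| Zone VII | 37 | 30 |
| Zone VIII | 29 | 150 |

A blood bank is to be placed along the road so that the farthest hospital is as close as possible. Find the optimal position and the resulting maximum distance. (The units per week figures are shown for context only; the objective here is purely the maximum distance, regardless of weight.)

location 28.5, max distance 15.5

The 1-center on a line is the midpoint of the two extreme points: leftmost at 13, rightmost at 44.
Optimal location = (13 + 44)/2 = 28.5; maximum distance = (44 − 13)/2 = 15.5.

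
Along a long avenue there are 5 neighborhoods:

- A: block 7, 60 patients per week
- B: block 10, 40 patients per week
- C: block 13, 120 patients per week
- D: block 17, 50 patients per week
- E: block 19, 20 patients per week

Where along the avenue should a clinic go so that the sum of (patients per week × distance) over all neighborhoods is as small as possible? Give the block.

x = 13

For a sum of weighted absolute distances on a line, the optimum is the weighted median (not the mean). Total weight W = 290; half-weight = 145.
Sort by position and accumulate weight:
  block 7 (A, w=60) → cum 60
  block 10 (B, w=40) → cum 100
  block 13 (C, w=120) → cum 220  ≥ 145 → median here
  block 17 (D, w=50) → cum 270
  block 19 (E, w=20) → cum 290
Optimal location: block 13.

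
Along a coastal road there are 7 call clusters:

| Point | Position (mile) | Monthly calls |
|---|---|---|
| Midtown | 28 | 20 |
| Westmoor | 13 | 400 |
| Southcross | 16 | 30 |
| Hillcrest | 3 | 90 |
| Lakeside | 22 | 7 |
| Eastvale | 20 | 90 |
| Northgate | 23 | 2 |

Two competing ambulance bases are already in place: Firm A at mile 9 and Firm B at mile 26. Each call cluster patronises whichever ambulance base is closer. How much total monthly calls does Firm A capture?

520

The indifferent point is the midpoint (9+26)/2 = 17.5; call clusters left of it (closer to Firm A at 9) go to Firm A, those right go to Firm B.
  Hillcrest at 3 (w=90) → Firm A
  Westmoor at 13 (w=400) → Firm A
  Southcross at 16 (w=30) → Firm A
  Eastvale at 20 (w=90) → Firm B
  Lakeside at 22 (w=7) → Firm B
  Northgate at 23 (w=2) → Firm B
  Midtown at 28 (w=20) → Firm B
Firm A captures 520; Firm B captures 119.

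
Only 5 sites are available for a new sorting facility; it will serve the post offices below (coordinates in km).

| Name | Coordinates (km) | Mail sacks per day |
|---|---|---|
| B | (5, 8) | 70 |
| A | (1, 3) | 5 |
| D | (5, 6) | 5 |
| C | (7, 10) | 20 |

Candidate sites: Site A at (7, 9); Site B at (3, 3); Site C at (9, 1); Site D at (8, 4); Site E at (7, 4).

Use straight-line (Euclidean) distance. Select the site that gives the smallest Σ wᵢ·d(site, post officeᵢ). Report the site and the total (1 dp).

Site A, total 237.0 km

Total weighted distance at each candidate:
  Site A (7, 9): total = 237.0
  Site B (3, 3): total = 566.2
  Site C (9, 1): total = 822.0
  Site D (8, 4): total = 525.0
  Site E (7, 4): total = 477.6
Minimum is at Site A with total 237.0 km.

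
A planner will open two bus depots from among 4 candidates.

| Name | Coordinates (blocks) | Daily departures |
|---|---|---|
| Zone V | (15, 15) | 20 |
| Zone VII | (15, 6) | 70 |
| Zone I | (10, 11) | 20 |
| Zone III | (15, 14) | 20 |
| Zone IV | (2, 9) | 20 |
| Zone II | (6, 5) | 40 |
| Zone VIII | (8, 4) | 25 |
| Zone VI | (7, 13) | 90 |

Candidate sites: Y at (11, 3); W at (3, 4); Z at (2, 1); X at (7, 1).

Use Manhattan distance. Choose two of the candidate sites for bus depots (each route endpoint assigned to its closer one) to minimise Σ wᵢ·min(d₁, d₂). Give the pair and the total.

Evaluate every pair (each demand assigned to the nearer of the two):
  {Y, W}: total = 2840
  {Y, X}: total = 2930
  {Y, Z}: total = 3090
  {W, X}: total = 3490
  {Z, X}: total = 3570
  {W, Z}: total = 3735
Best pair: {Y, W} with total 2840.

{Y, W}, total 2840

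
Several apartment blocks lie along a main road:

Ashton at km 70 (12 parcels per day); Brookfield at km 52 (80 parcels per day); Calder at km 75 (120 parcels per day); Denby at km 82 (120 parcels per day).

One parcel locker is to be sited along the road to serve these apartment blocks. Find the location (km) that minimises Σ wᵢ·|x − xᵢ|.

x = 75

For a sum of weighted absolute distances on a line, the optimum is the weighted median (not the mean). Total weight W = 332; half-weight = 166.
Sort by position and accumulate weight:
  km 52 (Brookfield, w=80) → cum 80
  km 70 (Ashton, w=12) → cum 92
  km 75 (Calder, w=120) → cum 212  ≥ 166 → median here
  km 82 (Denby, w=120) → cum 332
Optimal location: km 75.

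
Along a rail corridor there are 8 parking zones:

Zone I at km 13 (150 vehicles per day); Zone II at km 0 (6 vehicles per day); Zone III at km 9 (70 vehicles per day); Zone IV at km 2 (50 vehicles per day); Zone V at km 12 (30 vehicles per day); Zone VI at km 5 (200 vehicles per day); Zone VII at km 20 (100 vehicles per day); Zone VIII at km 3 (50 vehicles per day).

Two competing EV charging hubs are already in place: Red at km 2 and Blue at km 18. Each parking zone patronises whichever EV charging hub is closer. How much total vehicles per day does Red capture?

The indifferent point is the midpoint (2+18)/2 = 10; parking zones left of it (closer to Red at 2) go to Red, those right go to Blue.
  Zone II at 0 (w=6) → Red
  Zone IV at 2 (w=50) → Red
  Zone VIII at 3 (w=50) → Red
  Zone VI at 5 (w=200) → Red
  Zone III at 9 (w=70) → Red
  Zone V at 12 (w=30) → Blue
  Zone I at 13 (w=150) → Blue
  Zone VII at 20 (w=100) → Blue
Red captures 376; Blue captures 280.

376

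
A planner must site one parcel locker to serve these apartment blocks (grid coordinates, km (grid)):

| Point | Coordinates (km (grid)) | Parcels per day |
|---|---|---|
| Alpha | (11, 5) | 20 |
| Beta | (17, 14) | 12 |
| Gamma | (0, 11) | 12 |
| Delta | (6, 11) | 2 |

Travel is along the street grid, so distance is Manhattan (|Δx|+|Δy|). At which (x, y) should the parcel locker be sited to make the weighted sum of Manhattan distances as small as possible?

(11, 11)

Manhattan distance separates: Σwᵢ(|x−xᵢ|+|y−yᵢ|) = Σwᵢ|x−xᵢ| + Σwᵢ|y−yᵢ|, so x and y are optimised independently as 1-D weighted medians.
Total weight W = 46; half = 23.
x-coordinate, sorted with cumulative weight:
  x=0 (Gamma, w=12) cum 12
  x=6 (Delta, w=2) cum 14
  x=11 (Alpha, w=20) cum 34  ← median
  x=17 (Beta, w=12) cum 46
⇒ x* = 11
y-coordinate, sorted with cumulative weight:
  y=5 (Alpha, w=20) cum 20
  y=11 (Gamma, w=12) cum 32  ← median
  y=11 (Delta, w=2) cum 34
  y=14 (Beta, w=12) cum 46
⇒ y* = 11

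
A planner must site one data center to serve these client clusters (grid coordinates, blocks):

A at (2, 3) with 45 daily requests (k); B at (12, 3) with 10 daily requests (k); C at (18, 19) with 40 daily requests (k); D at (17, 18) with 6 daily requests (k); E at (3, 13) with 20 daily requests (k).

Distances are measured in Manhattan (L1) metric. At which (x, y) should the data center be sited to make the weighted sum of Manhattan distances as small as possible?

Manhattan distance separates: Σwᵢ(|x−xᵢ|+|y−yᵢ|) = Σwᵢ|x−xᵢ| + Σwᵢ|y−yᵢ|, so x and y are optimised independently as 1-D weighted medians.
Total weight W = 121; half = 60.5.
x-coordinate, sorted with cumulative weight:
  x=2 (A, w=45) cum 45
  x=3 (E, w=20) cum 65  ← median
  x=12 (B, w=10) cum 75
  x=17 (D, w=6) cum 81
  x=18 (C, w=40) cum 121
⇒ x* = 3
y-coordinate, sorted with cumulative weight:
  y=3 (A, w=45) cum 45
  y=3 (B, w=10) cum 55
  y=13 (E, w=20) cum 75  ← median
  y=18 (D, w=6) cum 81
  y=19 (C, w=40) cum 121
⇒ y* = 13

(3, 13)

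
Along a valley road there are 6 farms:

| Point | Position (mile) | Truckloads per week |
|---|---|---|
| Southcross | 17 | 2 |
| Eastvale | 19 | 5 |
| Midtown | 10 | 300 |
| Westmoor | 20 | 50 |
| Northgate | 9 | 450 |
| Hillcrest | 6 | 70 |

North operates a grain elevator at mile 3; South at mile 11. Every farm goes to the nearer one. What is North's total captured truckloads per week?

70

The indifferent point is the midpoint (3+11)/2 = 7; farms left of it (closer to North at 3) go to North, those right go to South.
  Hillcrest at 6 (w=70) → North
  Northgate at 9 (w=450) → South
  Midtown at 10 (w=300) → South
  Southcross at 17 (w=2) → South
  Eastvale at 19 (w=5) → South
  Westmoor at 20 (w=50) → South
North captures 70; South captures 807.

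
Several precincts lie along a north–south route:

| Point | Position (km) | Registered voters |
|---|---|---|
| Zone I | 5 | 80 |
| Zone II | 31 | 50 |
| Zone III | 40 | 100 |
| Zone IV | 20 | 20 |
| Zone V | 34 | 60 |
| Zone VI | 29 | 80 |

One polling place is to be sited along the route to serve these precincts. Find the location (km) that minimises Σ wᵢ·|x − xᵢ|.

x = 31

For a sum of weighted absolute distances on a line, the optimum is the weighted median (not the mean). Total weight W = 390; half-weight = 195.
Sort by position and accumulate weight:
  km 5 (Zone I, w=80) → cum 80
  km 20 (Zone IV, w=20) → cum 100
  km 29 (Zone VI, w=80) → cum 180
  km 31 (Zone II, w=50) → cum 230  ≥ 195 → median here
  km 34 (Zone V, w=60) → cum 290
  km 40 (Zone III, w=100) → cum 390
Optimal location: km 31.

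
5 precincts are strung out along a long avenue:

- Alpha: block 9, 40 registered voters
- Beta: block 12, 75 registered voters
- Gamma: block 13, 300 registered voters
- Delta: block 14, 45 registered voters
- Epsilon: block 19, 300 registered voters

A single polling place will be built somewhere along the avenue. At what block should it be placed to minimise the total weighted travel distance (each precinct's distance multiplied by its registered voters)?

For a sum of weighted absolute distances on a line, the optimum is the weighted median (not the mean). Total weight W = 760; half-weight = 380.
Sort by position and accumulate weight:
  block 9 (Alpha, w=40) → cum 40
  block 12 (Beta, w=75) → cum 115
  block 13 (Gamma, w=300) → cum 415  ≥ 380 → median here
  block 14 (Delta, w=45) → cum 460
  block 19 (Epsilon, w=300) → cum 760
Optimal location: block 13.

x = 13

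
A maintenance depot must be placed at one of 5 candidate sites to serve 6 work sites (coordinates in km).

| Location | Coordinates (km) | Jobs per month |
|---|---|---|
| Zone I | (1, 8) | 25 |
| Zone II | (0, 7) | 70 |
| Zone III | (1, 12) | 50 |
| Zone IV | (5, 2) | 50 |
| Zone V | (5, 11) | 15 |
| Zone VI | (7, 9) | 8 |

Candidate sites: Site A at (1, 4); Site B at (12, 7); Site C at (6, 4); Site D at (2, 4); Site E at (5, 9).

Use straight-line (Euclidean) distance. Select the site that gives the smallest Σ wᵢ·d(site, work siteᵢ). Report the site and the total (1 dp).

Total weighted distance at each candidate:
  Site A (1, 4): total = 1128.4
  Site B (12, 7): total = 2314.4
  Site C (6, 4): total = 1360.0
  Site D (2, 4): total = 1109.7
  Site E (5, 9): total = 1126.0
Minimum is at Site D with total 1109.7 km.

Site D, total 1109.7 km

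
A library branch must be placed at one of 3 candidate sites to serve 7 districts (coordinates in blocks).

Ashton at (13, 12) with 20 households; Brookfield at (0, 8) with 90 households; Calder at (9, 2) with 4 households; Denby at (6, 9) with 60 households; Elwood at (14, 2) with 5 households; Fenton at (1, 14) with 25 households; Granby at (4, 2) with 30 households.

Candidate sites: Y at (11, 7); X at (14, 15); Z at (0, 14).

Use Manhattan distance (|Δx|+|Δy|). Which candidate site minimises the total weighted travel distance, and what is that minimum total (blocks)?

Z, total 2219 blocks

Total weighted distance at each candidate:
  Y (11, 7): total = 2493
  X (14, 15): total = 3987
  Z (0, 14): total = 2219
Minimum is at Z with total 2219 blocks.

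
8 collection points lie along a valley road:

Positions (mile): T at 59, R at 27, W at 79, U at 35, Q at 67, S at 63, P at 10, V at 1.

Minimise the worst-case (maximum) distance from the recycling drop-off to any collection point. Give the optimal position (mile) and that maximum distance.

location 40, max distance 39

The 1-center on a line is the midpoint of the two extreme points: leftmost at 1, rightmost at 79.
Optimal location = (1 + 79)/2 = 40; maximum distance = (79 − 1)/2 = 39.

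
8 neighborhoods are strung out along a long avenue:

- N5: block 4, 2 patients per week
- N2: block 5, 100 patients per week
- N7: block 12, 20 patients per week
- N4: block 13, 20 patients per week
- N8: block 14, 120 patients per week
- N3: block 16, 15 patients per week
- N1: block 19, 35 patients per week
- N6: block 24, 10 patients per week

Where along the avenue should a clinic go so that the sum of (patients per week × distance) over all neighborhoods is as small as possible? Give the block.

x = 14

For a sum of weighted absolute distances on a line, the optimum is the weighted median (not the mean). Total weight W = 322; half-weight = 161.
Sort by position and accumulate weight:
  block 4 (N5, w=2) → cum 2
  block 5 (N2, w=100) → cum 102
  block 12 (N7, w=20) → cum 122
  block 13 (N4, w=20) → cum 142
  block 14 (N8, w=120) → cum 262  ≥ 161 → median here
  block 16 (N3, w=15) → cum 277
  block 19 (N1, w=35) → cum 312
  block 24 (N6, w=10) → cum 322
Optimal location: block 14.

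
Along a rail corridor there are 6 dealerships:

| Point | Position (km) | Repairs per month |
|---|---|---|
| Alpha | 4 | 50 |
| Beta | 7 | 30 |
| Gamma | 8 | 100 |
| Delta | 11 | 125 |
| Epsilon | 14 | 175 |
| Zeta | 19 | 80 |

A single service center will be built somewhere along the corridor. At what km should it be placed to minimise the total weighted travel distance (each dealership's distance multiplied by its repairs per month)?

x = 11

For a sum of weighted absolute distances on a line, the optimum is the weighted median (not the mean). Total weight W = 560; half-weight = 280.
Sort by position and accumulate weight:
  km 4 (Alpha, w=50) → cum 50
  km 7 (Beta, w=30) → cum 80
  km 8 (Gamma, w=100) → cum 180
  km 11 (Delta, w=125) → cum 305  ≥ 280 → median here
  km 14 (Epsilon, w=175) → cum 480
  km 19 (Zeta, w=80) → cum 560
Optimal location: km 11.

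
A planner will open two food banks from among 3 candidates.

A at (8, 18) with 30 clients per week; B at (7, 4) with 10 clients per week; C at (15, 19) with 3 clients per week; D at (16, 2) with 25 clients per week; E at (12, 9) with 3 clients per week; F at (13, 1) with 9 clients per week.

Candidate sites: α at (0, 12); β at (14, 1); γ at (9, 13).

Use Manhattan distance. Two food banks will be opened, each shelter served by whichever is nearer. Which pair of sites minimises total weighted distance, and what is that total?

{β, γ}, total 421

Evaluate every pair (each demand assigned to the nearer of the two):
  {β, γ}: total = 421
  {α, β}: total = 691
  {α, γ}: total = 941
Best pair: {β, γ} with total 421.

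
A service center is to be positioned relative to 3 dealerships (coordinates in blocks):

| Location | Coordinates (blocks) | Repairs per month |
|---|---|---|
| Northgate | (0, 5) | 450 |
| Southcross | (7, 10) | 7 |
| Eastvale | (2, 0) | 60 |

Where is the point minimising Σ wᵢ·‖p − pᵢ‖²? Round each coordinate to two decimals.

The minimiser of Σwᵢ‖p−pᵢ‖² is the weighted centroid p* = (Σwᵢpᵢ)/(Σwᵢ).
Σwᵢ = 517.
Σwᵢxᵢ = 450·0 + 7·7 + 60·2 = 169.
Σwᵢyᵢ = 450·5 + 7·10 + 60·0 = 2320.
x* = 169/517 = 0.33, y* = 2320/517 = 4.49.

(0.33, 4.49)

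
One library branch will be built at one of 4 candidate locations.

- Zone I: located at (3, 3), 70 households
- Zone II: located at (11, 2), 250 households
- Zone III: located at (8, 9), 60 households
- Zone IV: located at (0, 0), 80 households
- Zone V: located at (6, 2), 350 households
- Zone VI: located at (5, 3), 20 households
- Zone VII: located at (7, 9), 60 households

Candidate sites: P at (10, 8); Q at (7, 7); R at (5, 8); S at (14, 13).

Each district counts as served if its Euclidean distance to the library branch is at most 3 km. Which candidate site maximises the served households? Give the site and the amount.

Q, covering 120

Coverage radius r = 3 km; a point is covered iff (Δx)²+(Δy)² ≤ 3² = 9.
  P (10, 8): covers {Zone III} → 60
  Q (7, 7): covers {Zone III, Zone VII} → 120
  R (5, 8): covers {Zone VII} → 60
  S (14, 13): covers {none} → 0
Maximum coverage at Q: 120 households.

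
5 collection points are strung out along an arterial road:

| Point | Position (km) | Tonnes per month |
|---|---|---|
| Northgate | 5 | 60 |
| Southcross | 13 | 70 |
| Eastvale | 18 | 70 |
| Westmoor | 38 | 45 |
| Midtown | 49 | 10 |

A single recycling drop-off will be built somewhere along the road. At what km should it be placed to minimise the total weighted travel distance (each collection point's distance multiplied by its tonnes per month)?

For a sum of weighted absolute distances on a line, the optimum is the weighted median (not the mean). Total weight W = 255; half-weight = 127.5.
Sort by position and accumulate weight:
  km 5 (Northgate, w=60) → cum 60
  km 13 (Southcross, w=70) → cum 130  ≥ 127.5 → median here
  km 18 (Eastvale, w=70) → cum 200
  km 38 (Westmoor, w=45) → cum 245
  km 49 (Midtown, w=10) → cum 255
Optimal location: km 13.

x = 13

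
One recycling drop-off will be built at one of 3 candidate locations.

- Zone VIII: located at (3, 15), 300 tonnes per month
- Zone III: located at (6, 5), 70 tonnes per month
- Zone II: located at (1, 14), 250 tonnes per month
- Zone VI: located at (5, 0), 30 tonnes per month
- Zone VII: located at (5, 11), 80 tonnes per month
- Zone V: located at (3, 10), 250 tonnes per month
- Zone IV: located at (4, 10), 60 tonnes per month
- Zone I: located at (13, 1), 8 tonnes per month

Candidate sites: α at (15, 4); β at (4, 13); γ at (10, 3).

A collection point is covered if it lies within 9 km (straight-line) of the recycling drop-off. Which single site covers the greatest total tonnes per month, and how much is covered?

Coverage radius r = 9 km; a point is covered iff (Δx)²+(Δy)² ≤ 9² = 81.
  α (15, 4): covers {Zone I} → 8
  β (4, 13): covers {Zone VIII, Zone III, Zone II, Zone VII, Zone V, Zone IV} → 1010
  γ (10, 3): covers {Zone III, Zone VI, Zone I} → 108
Maximum coverage at β: 1010 tonnes per month.

β, covering 1010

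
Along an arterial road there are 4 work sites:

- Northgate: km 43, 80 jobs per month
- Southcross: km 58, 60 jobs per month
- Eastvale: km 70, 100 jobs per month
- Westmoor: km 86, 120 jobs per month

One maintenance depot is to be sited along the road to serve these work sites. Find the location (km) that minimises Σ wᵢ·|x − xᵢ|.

For a sum of weighted absolute distances on a line, the optimum is the weighted median (not the mean). Total weight W = 360; half-weight = 180.
Sort by position and accumulate weight:
  km 43 (Northgate, w=80) → cum 80
  km 58 (Southcross, w=60) → cum 140
  km 70 (Eastvale, w=100) → cum 240  ≥ 180 → median here
  km 86 (Westmoor, w=120) → cum 360
Optimal location: km 70.

x = 70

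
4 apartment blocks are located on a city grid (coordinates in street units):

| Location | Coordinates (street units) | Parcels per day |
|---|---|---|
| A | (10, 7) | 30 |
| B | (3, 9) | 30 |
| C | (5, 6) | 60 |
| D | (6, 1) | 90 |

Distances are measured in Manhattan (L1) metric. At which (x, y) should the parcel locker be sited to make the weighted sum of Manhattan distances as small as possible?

Manhattan distance separates: Σwᵢ(|x−xᵢ|+|y−yᵢ|) = Σwᵢ|x−xᵢ| + Σwᵢ|y−yᵢ|, so x and y are optimised independently as 1-D weighted medians.
Total weight W = 210; half = 105.
x-coordinate, sorted with cumulative weight:
  x=3 (B, w=30) cum 30
  x=5 (C, w=60) cum 90
  x=6 (D, w=90) cum 180  ← median
  x=10 (A, w=30) cum 210
⇒ x* = 6
y-coordinate, sorted with cumulative weight:
  y=1 (D, w=90) cum 90
  y=6 (C, w=60) cum 150  ← median
  y=7 (A, w=30) cum 180
  y=9 (B, w=30) cum 210
⇒ y* = 6

(6, 6)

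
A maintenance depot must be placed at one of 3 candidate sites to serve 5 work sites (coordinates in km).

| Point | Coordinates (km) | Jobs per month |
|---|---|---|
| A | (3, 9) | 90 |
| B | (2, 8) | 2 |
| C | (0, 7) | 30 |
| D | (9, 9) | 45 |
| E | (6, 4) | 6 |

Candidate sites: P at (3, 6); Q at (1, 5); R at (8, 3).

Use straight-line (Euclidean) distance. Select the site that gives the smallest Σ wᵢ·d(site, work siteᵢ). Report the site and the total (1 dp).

P, total 692.8 km

Total weighted distance at each candidate:
  P (3, 6): total = 692.8
  Q (1, 5): total = 909.0
  R (8, 3): total = 1274.0
Minimum is at P with total 692.8 km.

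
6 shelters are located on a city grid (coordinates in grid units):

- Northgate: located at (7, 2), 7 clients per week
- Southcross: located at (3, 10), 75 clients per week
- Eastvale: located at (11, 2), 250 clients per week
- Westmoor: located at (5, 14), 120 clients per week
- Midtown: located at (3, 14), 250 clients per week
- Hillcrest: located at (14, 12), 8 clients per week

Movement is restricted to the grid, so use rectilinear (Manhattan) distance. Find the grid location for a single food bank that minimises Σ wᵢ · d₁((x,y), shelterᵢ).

(5, 14)

Manhattan distance separates: Σwᵢ(|x−xᵢ|+|y−yᵢ|) = Σwᵢ|x−xᵢ| + Σwᵢ|y−yᵢ|, so x and y are optimised independently as 1-D weighted medians.
Total weight W = 710; half = 355.
x-coordinate, sorted with cumulative weight:
  x=3 (Southcross, w=75) cum 75
  x=3 (Midtown, w=250) cum 325
  x=5 (Westmoor, w=120) cum 445  ← median
  x=7 (Northgate, w=7) cum 452
  x=11 (Eastvale, w=250) cum 702
  x=14 (Hillcrest, w=8) cum 710
⇒ x* = 5
y-coordinate, sorted with cumulative weight:
  y=2 (Northgate, w=7) cum 7
  y=2 (Eastvale, w=250) cum 257
  y=10 (Southcross, w=75) cum 332
  y=12 (Hillcrest, w=8) cum 340
  y=14 (Westmoor, w=120) cum 460  ← median
  y=14 (Midtown, w=250) cum 710
⇒ y* = 14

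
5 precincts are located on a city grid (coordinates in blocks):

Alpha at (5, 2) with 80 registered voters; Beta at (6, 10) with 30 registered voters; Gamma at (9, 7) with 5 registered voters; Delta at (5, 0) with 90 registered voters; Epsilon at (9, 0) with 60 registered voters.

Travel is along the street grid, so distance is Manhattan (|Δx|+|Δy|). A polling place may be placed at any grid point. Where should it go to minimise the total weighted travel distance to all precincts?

(5, 0)

Manhattan distance separates: Σwᵢ(|x−xᵢ|+|y−yᵢ|) = Σwᵢ|x−xᵢ| + Σwᵢ|y−yᵢ|, so x and y are optimised independently as 1-D weighted medians.
Total weight W = 265; half = 132.5.
x-coordinate, sorted with cumulative weight:
  x=5 (Alpha, w=80) cum 80
  x=5 (Delta, w=90) cum 170  ← median
  x=6 (Beta, w=30) cum 200
  x=9 (Gamma, w=5) cum 205
  x=9 (Epsilon, w=60) cum 265
⇒ x* = 5
y-coordinate, sorted with cumulative weight:
  y=0 (Delta, w=90) cum 90
  y=0 (Epsilon, w=60) cum 150  ← median
  y=2 (Alpha, w=80) cum 230
  y=7 (Gamma, w=5) cum 235
  y=10 (Beta, w=30) cum 265
⇒ y* = 0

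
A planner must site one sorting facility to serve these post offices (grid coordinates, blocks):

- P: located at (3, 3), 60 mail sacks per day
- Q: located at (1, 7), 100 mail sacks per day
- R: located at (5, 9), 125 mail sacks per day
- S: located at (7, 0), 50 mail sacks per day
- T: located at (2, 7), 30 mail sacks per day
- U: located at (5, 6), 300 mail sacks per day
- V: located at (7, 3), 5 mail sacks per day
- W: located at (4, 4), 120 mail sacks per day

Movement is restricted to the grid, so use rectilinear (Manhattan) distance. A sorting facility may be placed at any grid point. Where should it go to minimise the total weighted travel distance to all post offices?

Manhattan distance separates: Σwᵢ(|x−xᵢ|+|y−yᵢ|) = Σwᵢ|x−xᵢ| + Σwᵢ|y−yᵢ|, so x and y are optimised independently as 1-D weighted medians.
Total weight W = 790; half = 395.
x-coordinate, sorted with cumulative weight:
  x=1 (Q, w=100) cum 100
  x=2 (T, w=30) cum 130
  x=3 (P, w=60) cum 190
  x=4 (W, w=120) cum 310
  x=5 (R, w=125) cum 435  ← median
  x=5 (U, w=300) cum 735
  x=7 (S, w=50) cum 785
  x=7 (V, w=5) cum 790
⇒ x* = 5
y-coordinate, sorted with cumulative weight:
  y=0 (S, w=50) cum 50
  y=3 (P, w=60) cum 110
  y=3 (V, w=5) cum 115
  y=4 (W, w=120) cum 235
  y=6 (U, w=300) cum 535  ← median
  y=7 (Q, w=100) cum 635
  y=7 (T, w=30) cum 665
  y=9 (R, w=125) cum 790
⇒ y* = 6

(5, 6)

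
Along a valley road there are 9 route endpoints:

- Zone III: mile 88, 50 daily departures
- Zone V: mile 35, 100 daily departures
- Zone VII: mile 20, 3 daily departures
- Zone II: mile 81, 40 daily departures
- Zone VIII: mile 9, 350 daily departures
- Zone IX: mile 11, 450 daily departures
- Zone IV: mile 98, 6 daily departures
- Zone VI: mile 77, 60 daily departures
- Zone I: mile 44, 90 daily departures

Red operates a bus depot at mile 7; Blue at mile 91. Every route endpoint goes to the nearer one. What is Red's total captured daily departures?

993

The indifferent point is the midpoint (7+91)/2 = 49; route endpoints left of it (closer to Red at 7) go to Red, those right go to Blue.
  Zone VIII at 9 (w=350) → Red
  Zone IX at 11 (w=450) → Red
  Zone VII at 20 (w=3) → Red
  Zone V at 35 (w=100) → Red
  Zone I at 44 (w=90) → Red
  Zone VI at 77 (w=60) → Blue
  Zone II at 81 (w=40) → Blue
  Zone III at 88 (w=50) → Blue
  Zone IV at 98 (w=6) → Blue
Red captures 993; Blue captures 156.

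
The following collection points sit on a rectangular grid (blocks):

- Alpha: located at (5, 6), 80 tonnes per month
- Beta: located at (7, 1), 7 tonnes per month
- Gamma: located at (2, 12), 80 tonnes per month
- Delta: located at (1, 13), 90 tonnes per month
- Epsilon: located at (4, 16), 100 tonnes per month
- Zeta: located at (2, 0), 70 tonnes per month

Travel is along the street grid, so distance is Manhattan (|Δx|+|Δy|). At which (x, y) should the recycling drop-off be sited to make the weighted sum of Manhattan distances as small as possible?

Manhattan distance separates: Σwᵢ(|x−xᵢ|+|y−yᵢ|) = Σwᵢ|x−xᵢ| + Σwᵢ|y−yᵢ|, so x and y are optimised independently as 1-D weighted medians.
Total weight W = 427; half = 213.5.
x-coordinate, sorted with cumulative weight:
  x=1 (Delta, w=90) cum 90
  x=2 (Gamma, w=80) cum 170
  x=2 (Zeta, w=70) cum 240  ← median
  x=4 (Epsilon, w=100) cum 340
  x=5 (Alpha, w=80) cum 420
  x=7 (Beta, w=7) cum 427
⇒ x* = 2
y-coordinate, sorted with cumulative weight:
  y=0 (Zeta, w=70) cum 70
  y=1 (Beta, w=7) cum 77
  y=6 (Alpha, w=80) cum 157
  y=12 (Gamma, w=80) cum 237  ← median
  y=13 (Delta, w=90) cum 327
  y=16 (Epsilon, w=100) cum 427
⇒ y* = 12

(2, 12)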